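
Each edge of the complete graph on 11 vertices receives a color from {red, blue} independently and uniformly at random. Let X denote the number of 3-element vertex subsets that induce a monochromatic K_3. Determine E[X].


Let X = Σ_S X_S over the C(11, 3) = 165 subsets S of size 3, where X_S = 1 if the K_3 on S is monochromatic.
For a fixed S, the K_3 on S has C(3, 2) = 3 edges. P[all 3 edges red] = (1/2)^3, and likewise for blue, so P[monochromatic] = 2·(1/2)^3 = 2^{1 − 3} = 1/4.
By linearity: E[X] = C(11, 3) · 2^{1 − 3} = 165 · 1/4 = 165/4.
Numerically: E[X] ≈ 41.2500.

E[X] = C(11,3)·2^(1−C(3,2)) = 165/4 ≈ 41.2500.


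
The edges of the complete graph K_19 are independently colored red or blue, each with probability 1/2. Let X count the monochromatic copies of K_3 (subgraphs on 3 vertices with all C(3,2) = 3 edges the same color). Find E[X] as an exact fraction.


Let X = Σ_S X_S over the C(19, 3) = 969 subsets S of size 3, where X_S = 1 if the K_3 on S is monochromatic.
For a fixed S, the K_3 on S has C(3, 2) = 3 edges. P[all 3 edges red] = (1/2)^3, and likewise for blue, so P[monochromatic] = 2·(1/2)^3 = 2^{1 − 3} = 1/4.
Summing: E[X] = C(19, 3) · 2^{1 − 3} = 969 · 1/4 = 969/4.
Numerically: E[X] ≈ 242.250.

E[X] = C(19,3)·2^(1−C(3,2)) = 969/4 ≈ 242.250.


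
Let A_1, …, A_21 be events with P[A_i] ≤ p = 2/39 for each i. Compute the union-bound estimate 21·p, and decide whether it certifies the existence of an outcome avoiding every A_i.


Union bound: P[∪_{i=1}^{21} A_i] ≤ Σ_i P[A_i] ≤ 21·p = 21·(2/39) = 14/13.
Numerically: 14/13 ≈ 1.0769.
Is 14/13 < 1? NO.
Since the bound 14/13 is ≥ 1, the union bound is uninformative here; it does NOT by itself certify existence.

21·p = 14/13 ≈ 1.0769; existence NOT certified by the union bound.


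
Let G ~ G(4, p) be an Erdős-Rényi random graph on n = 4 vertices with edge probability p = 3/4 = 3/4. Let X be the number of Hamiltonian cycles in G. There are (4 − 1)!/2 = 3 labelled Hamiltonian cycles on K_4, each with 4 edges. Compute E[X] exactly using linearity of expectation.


K_4 has (4 − 1)!/2 = 3 labelled Hamiltonian cycles.
For each such Hamiltonian cycle H, let X_H = 1 if all 4 edges of H are present in G. Then P[X_H = 1] = p^{4} = (3/4)^{4} = 81/256.
By linearity: E[X] = Σ_H E[X_H] = 3 · p^{4} = 3 · 81/256 = 243/256.
Numerically: E[X] ≈ 0.9492.

E[X] = 3 · (3/4)^{4} = 243/256 ≈ 0.9492.


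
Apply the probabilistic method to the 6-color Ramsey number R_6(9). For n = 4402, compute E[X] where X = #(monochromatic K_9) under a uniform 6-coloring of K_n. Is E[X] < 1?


E[X] = C(4402, 9) · 6^{1 − 36} = 1696419745356657449393393700 · 6^{−35} = 1696419745356657449393393700/1719070799748422591028658176.
As a reduced fraction: E[X] = 141368312113054787449449475/143255899979035215919054848 ≈ 0.9868.
Is E[X] < 1? YES.
Since E[X] < 1, there exists a 6-coloring of K_{4402} with no monochromatic K_9; hence R_6(9) > 4402.

E[X] = 141368312113054787449449475/143255899979035215919054848 ≈ 0.9868; E[X] < 1, so R_6(9) > 4402.


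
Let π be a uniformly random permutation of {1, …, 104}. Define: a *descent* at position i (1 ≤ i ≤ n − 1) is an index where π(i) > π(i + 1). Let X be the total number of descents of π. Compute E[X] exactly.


Write X = Σ X_I over i = 1, …, 103, with X_I the indicator of one descent.
There are 103 indicators.
For each fixed i, the pair (π(i), π(i+1)) is a uniformly random ordered pair of distinct values from {1, …, 104}; by symmetry P[π(i) > π(i+1)] = 1/2.
By linearity: E[X] = 103 · (1/2) = (104 − 1) · (1/2) = 103/2 ≈ 51.500000.

E[X] = 103/2 = 51.500000.


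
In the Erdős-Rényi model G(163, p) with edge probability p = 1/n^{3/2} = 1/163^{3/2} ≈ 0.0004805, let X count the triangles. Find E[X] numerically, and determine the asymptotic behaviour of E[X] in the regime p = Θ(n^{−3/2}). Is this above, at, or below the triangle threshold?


Number of potential triangles: C(163, 3) = 708561.
Each occurs with probability p³ ≈ (0.0004805)³ ≈ 1.109573e-10.
By linearity: E[X] = C(163, 3)·p³ ≈ 708561 · 1.109573e-10 ≈ 0.0001.
Since α = 3/2 > 1, p = c/n^{3/2} = o(1/n) is below the triangle threshold p ~ 1/n. Asymptotically E[X] ~ (c³/6)·n^{3(1−α)} = (1³/6)·n^{-1.5} → 0, so by Markov's inequality G has no triangles w.h.p.

E[X] ≈ 0.0001; in regime p = Θ(1/n^{3/2}) E[X] tends to 0 (below the triangle threshold p ~ 1/n).


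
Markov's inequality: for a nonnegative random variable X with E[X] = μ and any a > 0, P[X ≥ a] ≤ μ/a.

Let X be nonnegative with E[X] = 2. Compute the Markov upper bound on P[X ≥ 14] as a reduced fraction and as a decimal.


μ = E[X] = 2, a = 14.
Markov: P[X ≥ 14] ≤ μ/a = (2)/14 = 1/7.
Numerically: ≈ 0.14286.
(Since a = 14 > μ = 2.00000, the bound 1/7 is < 1 and informative.)

P[X ≥ 14] ≤ 1/7 ≈ 0.14286.


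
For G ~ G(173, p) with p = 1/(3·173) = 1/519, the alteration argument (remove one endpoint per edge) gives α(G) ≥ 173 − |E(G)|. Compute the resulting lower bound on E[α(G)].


E[|E(G)|] = C(173, 2)·p = 14878 · (1/519) = 86/3.
E[α(G)] ≥ n − E[|E(G)|] = 173 − 86/3 = 433/3.
Numerically: ≈ 144.3333.
(This is only a lower bound; the true E[α(G)] may be larger.)

E[α(G)] ≥ 433/3 ≈ 144.3333.


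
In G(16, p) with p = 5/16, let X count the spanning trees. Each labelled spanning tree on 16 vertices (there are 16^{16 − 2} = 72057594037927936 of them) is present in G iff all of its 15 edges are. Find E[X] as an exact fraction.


K_16 has 16^{16 − 2} = 72057594037927936 labelled spanning trees.
For each such spanning tree H, let X_H = 1 if all 15 edges of H are present in G. Then P[X_H = 1] = p^{15} = (5/16)^{15} = 30517578125/1152921504606846976.
By linearity: E[X] = Σ_H E[X_H] = 72057594037927936 · p^{15} = 72057594037927936 · 30517578125/1152921504606846976 = 30517578125/16.
Numerically: E[X] ≈ 1.9073e+09.

E[X] = 72057594037927936 · (5/16)^{15} = 30517578125/16 ≈ 1.9073e+09.


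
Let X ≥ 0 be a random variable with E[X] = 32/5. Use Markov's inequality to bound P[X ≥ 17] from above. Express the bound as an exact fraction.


μ = E[X] = 32/5, a = 17.
Markov: P[X ≥ 17] ≤ μ/a = (32/5)/17 = 32/85.
Numerically: ≈ 0.376.
(Since a = 17 > μ = 6.400, the bound 32/85 is < 1 and informative.)

P[X ≥ 17] ≤ 32/85 ≈ 0.376.


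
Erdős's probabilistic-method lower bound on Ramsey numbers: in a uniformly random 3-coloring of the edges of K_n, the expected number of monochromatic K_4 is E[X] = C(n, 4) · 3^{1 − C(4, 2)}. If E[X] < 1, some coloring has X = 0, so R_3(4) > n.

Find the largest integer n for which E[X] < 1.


We need C(n, 4) · 3^{1 − 6} < 1, i.e. C(n, 4) < 3^{6 − 1} = 243.
Check values of n near the boundary:
  n = 7: C(7, 4) = 35; 35 < 243? YES
  n = 8: C(8, 4) = 70; 70 < 243? YES
  n = 9: C(9, 4) = 126; 126 < 243? YES
  n = 10: C(10, 4) = 210; 210 < 243? YES
  n = 11: C(11, 4) = 330; 330 < 243? NO
  n = 12: C(12, 4) = 495; 495 < 243? NO
The largest n with C(n, 4) < 243 is n = 10 (where E[X] = 70/81 ≈ 0.8642). Hence R_3(4) > 10, i.e. R_3(4) ≥ 11.

Largest n = 10; hence R_3(4) > 10.


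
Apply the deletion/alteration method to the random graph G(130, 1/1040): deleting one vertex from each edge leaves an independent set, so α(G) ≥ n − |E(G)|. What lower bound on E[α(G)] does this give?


E[|E(G)|] = C(130, 2)·p = 8385 · (1/1040) = 129/16.
E[α(G)] ≥ n − E[|E(G)|] = 130 − 129/16 = 1951/16.
Numerically: ≈ 121.937500.
(This is only a lower bound; the true E[α(G)] may be larger.)

E[α(G)] ≥ 1951/16 ≈ 121.937500.


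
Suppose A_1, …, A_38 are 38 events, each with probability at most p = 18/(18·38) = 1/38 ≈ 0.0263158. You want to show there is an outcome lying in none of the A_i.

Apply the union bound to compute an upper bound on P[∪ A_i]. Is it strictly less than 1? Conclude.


Union bound: P[∪_{i=1}^{38} A_i] ≤ Σ_i P[A_i] ≤ 38·p = 38·(1/38) = 1.
Numerically: 1 ≈ 1.0000000.
Is 1 < 1? NO.
Since the bound 1 is ≥ 1, the union bound is uninformative here; it does NOT by itself certify existence.

38·p = 1 ≈ 1.0000000; existence NOT certified by the union bound.


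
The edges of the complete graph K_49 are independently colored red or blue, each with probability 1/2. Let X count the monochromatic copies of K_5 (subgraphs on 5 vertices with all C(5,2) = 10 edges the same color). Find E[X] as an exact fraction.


Let X = Σ_S X_S over the C(49, 5) = 1906884 subsets S of size 5, where X_S = 1 if the K_5 on S is monochromatic.
For a fixed S, the K_5 on S has C(5, 2) = 10 edges. P[all 10 edges red] = (1/2)^10, and likewise for blue, so P[monochromatic] = 2·(1/2)^10 = 2^{1 − 10} = 1/512.
By linearity: E[X] = C(49, 5) · 2^{1 − 10} = 1906884 · 1/512 = 476721/128.
Numerically: E[X] ≈ 3724.383.

E[X] = C(49,5)·2^(1−C(5,2)) = 476721/128 ≈ 3724.383.


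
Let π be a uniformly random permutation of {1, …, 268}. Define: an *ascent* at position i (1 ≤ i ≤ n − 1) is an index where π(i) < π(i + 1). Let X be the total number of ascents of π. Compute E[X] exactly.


Write X = Σ X_I over i = 1, …, 267, with X_I the indicator of one ascent.
There are 267 indicators.
For each fixed i, the pair (π(i), π(i+1)) is a uniformly random ordered pair of distinct values from {1, …, 268}; by symmetry P[π(i) < π(i+1)] = 1/2.
By linearity: E[X] = 267 · (1/2) = (268 − 1) · (1/2) = 267/2 ≈ 133.50000.

E[X] = 267/2 = 133.50000.


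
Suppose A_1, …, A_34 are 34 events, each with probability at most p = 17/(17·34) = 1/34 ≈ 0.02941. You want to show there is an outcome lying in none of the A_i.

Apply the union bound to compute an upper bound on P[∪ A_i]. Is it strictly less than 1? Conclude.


Union bound: P[∪_{i=1}^{34} A_i] ≤ Σ_i P[A_i] ≤ 34·p = 34·(1/34) = 1.
Numerically: 1 ≈ 1.00000.
Is 1 < 1? NO.
Since the bound 1 is ≥ 1, the union bound is uninformative here; it does NOT by itself certify existence.

34·p = 1 ≈ 1.00000; existence NOT certified by the union bound.


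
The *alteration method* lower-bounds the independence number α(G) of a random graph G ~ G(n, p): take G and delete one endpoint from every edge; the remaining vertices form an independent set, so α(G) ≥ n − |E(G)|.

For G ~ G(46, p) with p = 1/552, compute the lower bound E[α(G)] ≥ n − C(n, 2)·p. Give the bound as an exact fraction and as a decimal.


E[|E(G)|] = C(46, 2)·p = 1035 · (1/552) = 15/8.
E[α(G)] ≥ n − E[|E(G)|] = 46 − 15/8 = 353/8.
Numerically: ≈ 44.125000.
(This is only a lower bound; the true E[α(G)] may be larger.)

E[α(G)] ≥ 353/8 ≈ 44.125000.


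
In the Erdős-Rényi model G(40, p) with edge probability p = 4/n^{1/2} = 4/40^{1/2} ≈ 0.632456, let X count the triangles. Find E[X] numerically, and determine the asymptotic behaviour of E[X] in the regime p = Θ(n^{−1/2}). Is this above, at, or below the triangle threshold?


Number of potential triangles: C(40, 3) = 9880.
Each occurs with probability p³ ≈ (0.632456)³ ≈ 2.52982213e-01.
By linearity: E[X] = C(40, 3)·p³ ≈ 9880 · 2.52982213e-01 ≈ 2499.464263.
Since α = 1/2 < 1, p = c/n^{1/2} ≫ 1/n is above the triangle threshold p ~ 1/n. Asymptotically E[X] ~ (c³/6)·n^{3(1−α)} = (4³/6)·n^{1.5} → ∞; triangles are abundant w.h.p.

E[X] ≈ 2499.464263; in regime p = Θ(1/n^{1/2}) E[X] diverges (above the triangle threshold p ~ 1/n).


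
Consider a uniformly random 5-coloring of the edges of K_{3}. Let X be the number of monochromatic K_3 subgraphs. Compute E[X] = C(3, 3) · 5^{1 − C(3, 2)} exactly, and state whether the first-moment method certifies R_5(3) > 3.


E[X] = C(3, 3) · 5^{1 − 3} = 1 · 5^{−2} = 1/25.
As a reduced fraction: E[X] = 1/25 ≈ 0.0400.
Is E[X] < 1? YES.
Since E[X] < 1, there exists a 5-coloring of K_{3} with no monochromatic K_3; hence R_5(3) > 3.

E[X] = 1/25 ≈ 0.0400; E[X] < 1, so R_5(3) > 3.


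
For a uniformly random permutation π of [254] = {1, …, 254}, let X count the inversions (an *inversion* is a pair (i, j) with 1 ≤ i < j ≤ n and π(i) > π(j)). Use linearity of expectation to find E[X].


Write X = Σ X_I over the C(254, 2) = 32131 pairs i < j, with X_I the indicator of one inversion.
There are 32131 indicators.
For each fixed pair i < j, the values π(i) and π(j) are two distinct elements of {1, …, 254} in uniformly random order; by symmetry P[π(i) > π(j)] = 1/2.
By linearity: E[X] = 32131 · (1/2) = C(254, 2) · (1/2) = 32131/2 = 32131/2 ≈ 16065.500.

E[X] = 32131/2 = 16065.500.


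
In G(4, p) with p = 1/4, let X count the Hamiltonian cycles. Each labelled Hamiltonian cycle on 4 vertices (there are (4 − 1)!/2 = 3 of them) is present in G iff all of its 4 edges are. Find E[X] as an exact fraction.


K_4 has (4 − 1)!/2 = 3 labelled Hamiltonian cycles.
For each such Hamiltonian cycle H, let X_H = 1 if all 4 edges of H are present in G. Then P[X_H = 1] = p^{4} = (1/4)^{4} = 1/256.
Summing the indicators: E[X] = Σ_H E[X_H] = 3 · p^{4} = 3 · 1/256 = 3/256.
Numerically: E[X] ≈ 0.0117.

E[X] = 3 · (1/4)^{4} = 3/256 ≈ 0.0117.


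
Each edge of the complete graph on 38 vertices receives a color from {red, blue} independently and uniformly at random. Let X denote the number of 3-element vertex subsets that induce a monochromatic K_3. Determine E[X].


Let X = Σ_S X_S over the C(38, 3) = 8436 subsets S of size 3, where X_S = 1 if the K_3 on S is monochromatic.
For a fixed S, the K_3 on S has C(3, 2) = 3 edges. P[all 3 edges red] = (1/2)^3, and likewise for blue, so P[monochromatic] = 2·(1/2)^3 = 2^{1 − 3} = 1/4.
By linearity: E[X] = C(38, 3) · 2^{1 − 3} = 8436 · 1/4 = 2109.
Numerically: E[X] ≈ 2109.000000.

E[X] = C(38,3)·2^(1−C(3,2)) = 2109 ≈ 2109.000000.


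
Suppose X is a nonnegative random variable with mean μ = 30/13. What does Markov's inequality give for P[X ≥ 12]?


μ = E[X] = 30/13, a = 12.
Markov: P[X ≥ 12] ≤ μ/a = (30/13)/12 = 5/26.
Numerically: ≈ 0.1923.
(Since a = 12 > μ = 2.3077, the bound 5/26 is < 1 and informative.)

P[X ≥ 12] ≤ 5/26 ≈ 0.1923.


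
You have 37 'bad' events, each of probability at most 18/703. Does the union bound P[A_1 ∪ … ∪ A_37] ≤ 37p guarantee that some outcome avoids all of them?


Union bound: P[∪_{i=1}^{37} A_i] ≤ Σ_i P[A_i] ≤ 37·p = 37·(18/703) = 18/19.
Numerically: 18/19 ≈ 0.94737.
Is 18/19 < 1? YES.
Since P[∪ A_i] ≤ 18/19 < 1, the complement has P[∩ A_i^c] ≥ 1 − 18/19 = 1/19 > 0, so some outcome avoids every A_i.

37·p = 18/19 ≈ 0.94737; existence CERTIFIED by the union bound.


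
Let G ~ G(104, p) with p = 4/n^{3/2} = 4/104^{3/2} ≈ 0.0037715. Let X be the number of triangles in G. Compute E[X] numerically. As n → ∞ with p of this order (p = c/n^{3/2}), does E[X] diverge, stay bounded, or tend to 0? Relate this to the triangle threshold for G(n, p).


Number of potential triangles: C(104, 3) = 182104.
Each occurs with probability p³ ≈ (0.0037715)³ ≈ 5.3645086e-08.
By linearity: E[X] = C(104, 3)·p³ ≈ 182104 · 5.3645086e-08 ≈ 0.00977.
Since α = 3/2 > 1, p = c/n^{3/2} = o(1/n) is below the triangle threshold p ~ 1/n. Asymptotically E[X] ~ (c³/6)·n^{3(1−α)} = (4³/6)·n^{-1.5} → 0, so by Markov's inequality G has no triangles w.h.p.

E[X] ≈ 0.00977; in regime p = Θ(1/n^{3/2}) E[X] tends to 0 (below the triangle threshold p ~ 1/n).


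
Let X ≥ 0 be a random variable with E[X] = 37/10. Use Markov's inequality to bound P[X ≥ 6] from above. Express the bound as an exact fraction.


μ = E[X] = 37/10, a = 6.
Markov: P[X ≥ 6] ≤ μ/a = (37/10)/6 = 37/60.
Numerically: ≈ 0.61667.
(Since a = 6 > μ = 3.70000, the bound 37/60 is < 1 and informative.)

P[X ≥ 6] ≤ 37/60 ≈ 0.61667.


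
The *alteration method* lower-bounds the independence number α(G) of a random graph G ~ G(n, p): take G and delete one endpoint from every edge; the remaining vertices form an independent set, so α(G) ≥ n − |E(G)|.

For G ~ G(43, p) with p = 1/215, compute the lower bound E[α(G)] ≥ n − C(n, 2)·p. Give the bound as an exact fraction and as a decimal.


E[|E(G)|] = C(43, 2)·p = 903 · (1/215) = 21/5.
E[α(G)] ≥ n − E[|E(G)|] = 43 − 21/5 = 194/5.
Numerically: ≈ 38.800.
(This is only a lower bound; the true E[α(G)] may be larger.)

E[α(G)] ≥ 194/5 ≈ 38.800.


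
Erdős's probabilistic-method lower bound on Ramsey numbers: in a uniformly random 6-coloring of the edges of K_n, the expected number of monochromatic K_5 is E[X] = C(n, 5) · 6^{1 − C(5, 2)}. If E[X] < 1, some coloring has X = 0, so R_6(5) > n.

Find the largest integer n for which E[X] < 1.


We need C(n, 5) · 6^{1 − 10} < 1, i.e. C(n, 5) < 6^{10 − 1} = 10077696.
Check values of n near the boundary:
  n = 61: C(61, 5) = 5949147; 5949147 < 10077696? YES
  n = 62: C(62, 5) = 6471002; 6471002 < 10077696? YES
  n = 63: C(63, 5) = 7028847; 7028847 < 10077696? YES
  n = 64: C(64, 5) = 7624512; 7624512 < 10077696? YES
  n = 65: C(65, 5) = 8259888; 8259888 < 10077696? YES
  n = 66: C(66, 5) = 8936928; 8936928 < 10077696? YES
  n = 67: C(67, 5) = 9657648; 9657648 < 10077696? YES
  n = 68: C(68, 5) = 10424128; 10424128 < 10077696? NO
  n = 69: C(69, 5) = 11238513; 11238513 < 10077696? NO
  n = 70: C(70, 5) = 12103014; 12103014 < 10077696? NO
The largest n with C(n, 5) < 10077696 is n = 67 (where E[X] = 67067/69984 ≈ 0.958319). Hence R_6(5) > 67, i.e. R_6(5) ≥ 68.

Largest n = 67; hence R_6(5) > 67.


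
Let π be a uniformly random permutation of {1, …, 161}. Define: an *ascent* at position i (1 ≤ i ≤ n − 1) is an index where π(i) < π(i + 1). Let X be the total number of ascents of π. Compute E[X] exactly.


Write X = Σ X_I over i = 1, …, 160, with X_I the indicator of one ascent.
There are 160 indicators.
For each fixed i, the pair (π(i), π(i+1)) is a uniformly random ordered pair of distinct values from {1, …, 161}; by symmetry P[π(i) < π(i+1)] = 1/2.
By linearity: E[X] = 160 · (1/2) = (161 − 1) · (1/2) = 80 ≈ 80.0000.

E[X] = 80 = 80.0000.


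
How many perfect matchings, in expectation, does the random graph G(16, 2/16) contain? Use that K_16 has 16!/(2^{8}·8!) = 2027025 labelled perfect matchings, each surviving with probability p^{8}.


K_16 has 16!/(2^{8}·8!) = 2027025 labelled perfect matchings.
For each such perfect matching H, let X_H = 1 if all 8 edges of H are present in G. Then P[X_H = 1] = p^{8} = (1/8)^{8} = 1/16777216.
Summing the indicators: E[X] = Σ_H E[X_H] = 2027025 · p^{8} = 2027025 · 1/16777216 = 2027025/16777216.
Numerically: E[X] ≈ 0.1208.

E[X] = 2027025 · (1/8)^{8} = 2027025/16777216 ≈ 0.1208.


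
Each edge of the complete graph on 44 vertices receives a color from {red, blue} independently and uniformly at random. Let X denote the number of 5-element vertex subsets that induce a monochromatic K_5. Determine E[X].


Let X = Σ_S X_S over the C(44, 5) = 1086008 subsets S of size 5, where X_S = 1 if the K_5 on S is monochromatic.
For a fixed S, the K_5 on S has C(5, 2) = 10 edges. P[all 10 edges red] = (1/2)^10, and likewise for blue, so P[monochromatic] = 2·(1/2)^10 = 2^{1 − 10} = 1/512.
By linearity of expectation: E[X] = C(44, 5) · 2^{1 − 10} = 1086008 · 1/512 = 135751/64.
Numerically: E[X] ≈ 2121.10938.

E[X] = C(44,5)·2^(1−C(5,2)) = 135751/64 ≈ 2121.10938.


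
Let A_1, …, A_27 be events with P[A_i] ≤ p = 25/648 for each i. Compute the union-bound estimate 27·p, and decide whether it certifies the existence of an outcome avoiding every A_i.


Union bound: P[∪_{i=1}^{27} A_i] ≤ Σ_i P[A_i] ≤ 27·p = 27·(25/648) = 25/24.
Numerically: 25/24 ≈ 1.0416667.
Is 25/24 < 1? NO.
Since the bound 25/24 is ≥ 1, the union bound is uninformative here; it does NOT by itself certify existence.

27·p = 25/24 ≈ 1.0416667; existence NOT certified by the union bound.


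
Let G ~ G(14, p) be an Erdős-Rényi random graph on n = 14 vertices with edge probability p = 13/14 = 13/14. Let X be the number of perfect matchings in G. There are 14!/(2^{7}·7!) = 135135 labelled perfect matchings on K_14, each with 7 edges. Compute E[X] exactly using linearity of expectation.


K_14 has 14!/(2^{7}·7!) = 135135 labelled perfect matchings.
For each such perfect matching H, let X_H = 1 if all 7 edges of H are present in G. Then P[X_H = 1] = p^{7} = (13/14)^{7} = 62748517/105413504.
By linearity of expectation: E[X] = Σ_H E[X_H] = 135135 · p^{7} = 135135 · 62748517/105413504 = 1211360120685/15059072.
Numerically: E[X] ≈ 8.044e+04.

E[X] = 135135 · (13/14)^{7} = 1211360120685/15059072 ≈ 8.044e+04.


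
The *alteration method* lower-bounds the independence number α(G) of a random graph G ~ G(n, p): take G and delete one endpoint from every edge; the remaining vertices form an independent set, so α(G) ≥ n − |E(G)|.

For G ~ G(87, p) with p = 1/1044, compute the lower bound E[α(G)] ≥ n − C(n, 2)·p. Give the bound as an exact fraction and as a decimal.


E[|E(G)|] = C(87, 2)·p = 3741 · (1/1044) = 43/12.
E[α(G)] ≥ n − E[|E(G)|] = 87 − 43/12 = 1001/12.
Numerically: ≈ 83.4167.
(This is only a lower bound; the true E[α(G)] may be larger.)

E[α(G)] ≥ 1001/12 ≈ 83.4167.


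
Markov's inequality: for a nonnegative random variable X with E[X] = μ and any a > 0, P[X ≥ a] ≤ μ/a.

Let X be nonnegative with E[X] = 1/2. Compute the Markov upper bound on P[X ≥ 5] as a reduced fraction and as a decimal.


μ = E[X] = 1/2, a = 5.
Markov: P[X ≥ 5] ≤ μ/a = (1/2)/5 = 1/10.
Numerically: ≈ 0.1000.
(Since a = 5 > μ = 0.5000, the bound 1/10 is < 1 and informative.)

P[X ≥ 5] ≤ 1/10 ≈ 0.1000.


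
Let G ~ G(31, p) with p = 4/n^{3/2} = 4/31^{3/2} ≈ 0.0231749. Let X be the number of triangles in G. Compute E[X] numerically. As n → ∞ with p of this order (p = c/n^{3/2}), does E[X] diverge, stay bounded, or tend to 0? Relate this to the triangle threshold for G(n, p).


Number of potential triangles: C(31, 3) = 4495.
Each occurs with probability p³ ≈ (0.0231749)³ ≈ 1.24466464e-05.
By linearity: E[X] = C(31, 3)·p³ ≈ 4495 · 1.24466464e-05 ≈ 0.055948.
Since α = 3/2 > 1, p = c/n^{3/2} = o(1/n) is below the triangle threshold p ~ 1/n. Asymptotically E[X] ~ (c³/6)·n^{3(1−α)} = (4³/6)·n^{-1.5} → 0, so by Markov's inequality G has no triangles w.h.p.

E[X] ≈ 0.055948; in regime p = Θ(1/n^{3/2}) E[X] tends to 0 (below the triangle threshold p ~ 1/n).


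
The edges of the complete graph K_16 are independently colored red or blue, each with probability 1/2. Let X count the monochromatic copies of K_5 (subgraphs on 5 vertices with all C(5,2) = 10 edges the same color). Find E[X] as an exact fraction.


Let X = Σ_S X_S over the C(16, 5) = 4368 subsets S of size 5, where X_S = 1 if the K_5 on S is monochromatic.
For a fixed S, the K_5 on S has C(5, 2) = 10 edges. P[all 10 edges red] = (1/2)^10, and likewise for blue, so P[monochromatic] = 2·(1/2)^10 = 2^{1 − 10} = 1/512.
By linearity: E[X] = C(16, 5) · 2^{1 − 10} = 4368 · 1/512 = 273/32.
Numerically: E[X] ≈ 8.531.

E[X] = C(16,5)·2^(1−C(5,2)) = 273/32 ≈ 8.531.


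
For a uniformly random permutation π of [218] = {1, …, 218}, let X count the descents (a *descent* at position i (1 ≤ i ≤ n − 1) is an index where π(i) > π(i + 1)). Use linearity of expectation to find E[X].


Write X = Σ X_I over i = 1, …, 217, with X_I the indicator of one descent.
There are 217 indicators.
For each fixed i, the pair (π(i), π(i+1)) is a uniformly random ordered pair of distinct values from {1, …, 218}; by symmetry P[π(i) > π(i+1)] = 1/2.
By linearity: E[X] = 217 · (1/2) = (218 − 1) · (1/2) = 217/2 ≈ 108.500.

E[X] = 217/2 = 108.500.


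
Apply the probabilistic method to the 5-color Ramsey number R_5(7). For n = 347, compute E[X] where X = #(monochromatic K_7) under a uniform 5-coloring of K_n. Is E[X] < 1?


E[X] = C(347, 7) · 5^{1 − 21} = 113090774900334 · 5^{−20} = 113090774900334/95367431640625.
As a reduced fraction: E[X] = 113090774900334/95367431640625 ≈ 1.1858.
Is E[X] < 1? NO.
Since E[X] ≥ 1, the first-moment bound is inconclusive at n = 347; it does NOT by itself certify R_5(7) > 347.

E[X] = 113090774900334/95367431640625 ≈ 1.1858; E[X] ≥ 1; first-moment method inconclusive here.


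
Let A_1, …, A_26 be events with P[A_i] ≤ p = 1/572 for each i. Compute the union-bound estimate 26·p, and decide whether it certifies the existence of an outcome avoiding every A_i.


Union bound: P[∪_{i=1}^{26} A_i] ≤ Σ_i P[A_i] ≤ 26·p = 26·(1/572) = 1/22.
Numerically: 1/22 ≈ 0.045.
Is 1/22 < 1? YES.
Since P[∪ A_i] ≤ 1/22 < 1, the complement has P[∩ A_i^c] ≥ 1 − 1/22 = 21/22 > 0, so some outcome avoids every A_i.

26·p = 1/22 ≈ 0.045; existence CERTIFIED by the union bound.


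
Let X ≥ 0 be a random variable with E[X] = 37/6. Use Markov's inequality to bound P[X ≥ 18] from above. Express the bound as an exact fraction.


μ = E[X] = 37/6, a = 18.
Markov: P[X ≥ 18] ≤ μ/a = (37/6)/18 = 37/108.
Numerically: ≈ 0.3426.
(Since a = 18 > μ = 6.1667, the bound 37/108 is < 1 and informative.)

P[X ≥ 18] ≤ 37/108 ≈ 0.3426.


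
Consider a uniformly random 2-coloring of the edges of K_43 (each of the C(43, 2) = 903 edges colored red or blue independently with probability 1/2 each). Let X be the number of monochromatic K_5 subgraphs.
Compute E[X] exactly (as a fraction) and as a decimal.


Let X = Σ_S X_S over the C(43, 5) = 962598 subsets S of size 5, where X_S = 1 if the K_5 on S is monochromatic.
For a fixed S, the K_5 on S has C(5, 2) = 10 edges. P[all 10 edges red] = (1/2)^10, and likewise for blue, so P[monochromatic] = 2·(1/2)^10 = 2^{1 − 10} = 1/512.
By linearity: E[X] = C(43, 5) · 2^{1 − 10} = 962598 · 1/512 = 481299/256.
Numerically: E[X] ≈ 1880.0742.

E[X] = C(43,5)·2^(1−C(5,2)) = 481299/256 ≈ 1880.0742.


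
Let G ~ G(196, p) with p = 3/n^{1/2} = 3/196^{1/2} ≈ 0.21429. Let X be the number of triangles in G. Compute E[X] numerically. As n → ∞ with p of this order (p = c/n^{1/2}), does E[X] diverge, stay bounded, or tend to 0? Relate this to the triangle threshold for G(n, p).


Number of potential triangles: C(196, 3) = 1235780.
Each occurs with probability p³ ≈ (0.21429)³ ≈ 9.8396501e-03.
By linearity: E[X] = C(196, 3)·p³ ≈ 1235780 · 9.8396501e-03 ≈ 12159.64286.
Since α = 1/2 < 1, p = c/n^{1/2} ≫ 1/n is above the triangle threshold p ~ 1/n. Asymptotically E[X] ~ (c³/6)·n^{3(1−α)} = (3³/6)·n^{1.5} → ∞; triangles are abundant w.h.p.

E[X] ≈ 12159.64286; in regime p = Θ(1/n^{1/2}) E[X] diverges (above the triangle threshold p ~ 1/n).


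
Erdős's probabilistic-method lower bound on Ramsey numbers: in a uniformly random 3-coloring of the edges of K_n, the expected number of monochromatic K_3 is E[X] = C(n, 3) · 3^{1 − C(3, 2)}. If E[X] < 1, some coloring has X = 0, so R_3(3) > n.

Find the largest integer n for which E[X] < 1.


We need C(n, 3) · 3^{1 − 3} < 1, i.e. C(n, 3) < 3^{3 − 1} = 9.
Check values of n near the boundary:
  n = 3: C(3, 3) = 1; 1 < 9? YES
  n = 4: C(4, 3) = 4; 4 < 9? YES
  n = 5: C(5, 3) = 10; 10 < 9? NO
The largest n with C(n, 3) < 9 is n = 4 (where E[X] = 4/9 ≈ 0.444444). Hence R_3(3) > 4, i.e. R_3(3) ≥ 5.

Largest n = 4; hence R_3(3) > 4.


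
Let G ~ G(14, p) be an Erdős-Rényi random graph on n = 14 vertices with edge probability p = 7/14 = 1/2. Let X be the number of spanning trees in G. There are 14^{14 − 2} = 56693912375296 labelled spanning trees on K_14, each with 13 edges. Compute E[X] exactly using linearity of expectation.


K_14 has 14^{14 − 2} = 56693912375296 labelled spanning trees.
For each such spanning tree H, let X_H = 1 if all 13 edges of H are present in G. Then P[X_H = 1] = p^{13} = (1/2)^{13} = 1/8192.
Summing the indicators: E[X] = Σ_H E[X_H] = 56693912375296 · p^{13} = 56693912375296 · 1/8192 = 13841287201/2.
Numerically: E[X] ≈ 6.921e+09.

E[X] = 56693912375296 · (1/2)^{13} = 13841287201/2 ≈ 6.921e+09.


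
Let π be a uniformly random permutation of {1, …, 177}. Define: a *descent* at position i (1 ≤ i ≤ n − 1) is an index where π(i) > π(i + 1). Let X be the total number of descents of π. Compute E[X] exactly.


Write X = Σ X_I over i = 1, …, 176, with X_I the indicator of one descent.
There are 176 indicators.
For each fixed i, the pair (π(i), π(i+1)) is a uniformly random ordered pair of distinct values from {1, …, 177}; by symmetry P[π(i) > π(i+1)] = 1/2.
By linearity: E[X] = 176 · (1/2) = (177 − 1) · (1/2) = 88 ≈ 88.00000.

E[X] = 88 = 88.00000.


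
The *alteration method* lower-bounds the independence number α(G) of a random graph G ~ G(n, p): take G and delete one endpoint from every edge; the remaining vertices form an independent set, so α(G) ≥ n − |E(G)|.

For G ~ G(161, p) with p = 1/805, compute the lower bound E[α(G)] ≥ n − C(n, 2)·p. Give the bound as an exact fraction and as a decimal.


E[|E(G)|] = C(161, 2)·p = 12880 · (1/805) = 16.
E[α(G)] ≥ n − E[|E(G)|] = 161 − 16 = 145.
Numerically: ≈ 145.00000.
(This is only a lower bound; the true E[α(G)] may be larger.)

E[α(G)] ≥ 145 ≈ 145.00000.


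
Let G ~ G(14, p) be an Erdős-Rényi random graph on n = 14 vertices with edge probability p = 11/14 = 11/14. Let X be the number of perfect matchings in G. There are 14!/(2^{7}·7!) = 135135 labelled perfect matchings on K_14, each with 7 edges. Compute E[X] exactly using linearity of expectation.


K_14 has 14!/(2^{7}·7!) = 135135 labelled perfect matchings.
For each such perfect matching H, let X_H = 1 if all 7 edges of H are present in G. Then P[X_H = 1] = p^{7} = (11/14)^{7} = 19487171/105413504.
By linearity: E[X] = Σ_H E[X_H] = 135135 · p^{7} = 135135 · 19487171/105413504 = 376199836155/15059072.
Numerically: E[X] ≈ 24982.

E[X] = 135135 · (11/14)^{7} = 376199836155/15059072 ≈ 24982.


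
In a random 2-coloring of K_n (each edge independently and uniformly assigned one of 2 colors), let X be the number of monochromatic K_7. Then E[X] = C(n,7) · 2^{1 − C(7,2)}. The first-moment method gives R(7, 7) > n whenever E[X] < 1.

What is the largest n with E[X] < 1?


We need C(n, 7) · 2^{1 − 21} < 1, i.e. C(n, 7) < 2^{21 − 1} = 1048576.
Check values of n near the boundary:
  n = 22: C(22, 7) = 170544; 170544 < 1048576? YES
  n = 23: C(23, 7) = 245157; 245157 < 1048576? YES
  n = 24: C(24, 7) = 346104; 346104 < 1048576? YES
  n = 25: C(25, 7) = 480700; 480700 < 1048576? YES
  n = 26: C(26, 7) = 657800; 657800 < 1048576? YES
  n = 27: C(27, 7) = 888030; 888030 < 1048576? YES
  n = 28: C(28, 7) = 1184040; 1184040 < 1048576? NO
The largest n with C(n, 7) < 1048576 is n = 27 (where E[X] = 444015/524288 ≈ 0.847). Hence R(7, 7) > 27, i.e. R(7, 7) ≥ 28.

Largest n = 27; hence R(7, 7) > 27.


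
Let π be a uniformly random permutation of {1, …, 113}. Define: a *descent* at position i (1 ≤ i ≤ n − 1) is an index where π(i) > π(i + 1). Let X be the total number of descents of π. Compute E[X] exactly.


Write X = Σ X_I over i = 1, …, 112, with X_I the indicator of one descent.
There are 112 indicators.
For each fixed i, the pair (π(i), π(i+1)) is a uniformly random ordered pair of distinct values from {1, …, 113}; by symmetry P[π(i) > π(i+1)] = 1/2.
By linearity: E[X] = 112 · (1/2) = (113 − 1) · (1/2) = 56 ≈ 56.00000.

E[X] = 56 = 56.00000.


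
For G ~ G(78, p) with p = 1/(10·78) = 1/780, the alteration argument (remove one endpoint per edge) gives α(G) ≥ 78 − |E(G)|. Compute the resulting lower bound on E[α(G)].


E[|E(G)|] = C(78, 2)·p = 3003 · (1/780) = 77/20.
E[α(G)] ≥ n − E[|E(G)|] = 78 − 77/20 = 1483/20.
Numerically: ≈ 74.15000.
(This is only a lower bound; the true E[α(G)] may be larger.)

E[α(G)] ≥ 1483/20 ≈ 74.15000.


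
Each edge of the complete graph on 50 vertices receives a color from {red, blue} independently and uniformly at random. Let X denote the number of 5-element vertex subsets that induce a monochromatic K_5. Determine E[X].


Let X = Σ_S X_S over the C(50, 5) = 2118760 subsets S of size 5, where X_S = 1 if the K_5 on S is monochromatic.
For a fixed S, the K_5 on S has C(5, 2) = 10 edges. P[all 10 edges red] = (1/2)^10, and likewise for blue, so P[monochromatic] = 2·(1/2)^10 = 2^{1 − 10} = 1/512.
Summing: E[X] = C(50, 5) · 2^{1 − 10} = 2118760 · 1/512 = 264845/64.
Numerically: E[X] ≈ 4138.203125.

E[X] = C(50,5)·2^(1−C(5,2)) = 264845/64 ≈ 4138.203125.


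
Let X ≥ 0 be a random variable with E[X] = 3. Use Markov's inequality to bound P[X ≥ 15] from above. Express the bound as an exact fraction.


μ = E[X] = 3, a = 15.
Markov: P[X ≥ 15] ≤ μ/a = (3)/15 = 1/5.
Numerically: ≈ 0.200.
(Since a = 15 > μ = 3.000, the bound 1/5 is < 1 and informative.)

P[X ≥ 15] ≤ 1/5 ≈ 0.200.


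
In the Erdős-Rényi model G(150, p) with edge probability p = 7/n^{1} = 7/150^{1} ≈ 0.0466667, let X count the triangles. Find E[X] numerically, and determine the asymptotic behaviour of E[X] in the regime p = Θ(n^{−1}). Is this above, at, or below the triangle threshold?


Number of potential triangles: C(150, 3) = 551300.
Each occurs with probability p³ ≈ (0.0466667)³ ≈ 1.01629630e-04.
By linearity: E[X] = C(150, 3)·p³ ≈ 551300 · 1.01629630e-04 ≈ 56.028415.
Here α = 1, so p = 7/n is exactly at the triangle threshold p ~ 1/n. Asymptotically E[X] → c³/6 = 7³/6 = 343/6 ≈ 57.166667, a bounded constant. In this regime the triangle count is asymptotically Poisson(c³/6).

E[X] ≈ 56.028415; in regime p = Θ(1/n^{1}) E[X] stays bounded (at the triangle threshold p ~ 1/n).


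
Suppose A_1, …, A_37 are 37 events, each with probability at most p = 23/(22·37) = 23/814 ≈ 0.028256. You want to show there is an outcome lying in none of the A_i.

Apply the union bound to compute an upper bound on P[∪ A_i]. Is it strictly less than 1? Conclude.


Union bound: P[∪_{i=1}^{37} A_i] ≤ Σ_i P[A_i] ≤ 37·p = 37·(23/814) = 23/22.
Numerically: 23/22 ≈ 1.045455.
Is 23/22 < 1? NO.
Since the bound 23/22 is ≥ 1, the union bound is uninformative here; it does NOT by itself certify existence.

37·p = 23/22 ≈ 1.045455; existence NOT certified by the union bound.


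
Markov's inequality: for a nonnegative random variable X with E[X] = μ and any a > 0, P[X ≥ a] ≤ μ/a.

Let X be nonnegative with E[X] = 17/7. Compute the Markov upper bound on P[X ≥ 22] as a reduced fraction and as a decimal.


μ = E[X] = 17/7, a = 22.
Markov: P[X ≥ 22] ≤ μ/a = (17/7)/22 = 17/154.
Numerically: ≈ 0.110390.
(Since a = 22 > μ = 2.428571, the bound 17/154 is < 1 and informative.)

P[X ≥ 22] ≤ 17/154 ≈ 0.110390.


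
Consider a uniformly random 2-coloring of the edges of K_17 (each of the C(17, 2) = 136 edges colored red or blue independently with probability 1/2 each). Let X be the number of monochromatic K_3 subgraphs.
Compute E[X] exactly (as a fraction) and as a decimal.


Let X = Σ_S X_S over the C(17, 3) = 680 subsets S of size 3, where X_S = 1 if the K_3 on S is monochromatic.
For a fixed S, the K_3 on S has C(3, 2) = 3 edges. P[all 3 edges red] = (1/2)^3, and likewise for blue, so P[monochromatic] = 2·(1/2)^3 = 2^{1 − 3} = 1/4.
By linearity: E[X] = C(17, 3) · 2^{1 − 3} = 680 · 1/4 = 170.
Numerically: E[X] ≈ 170.00000.

E[X] = C(17,3)·2^(1−C(3,2)) = 170 ≈ 170.00000.


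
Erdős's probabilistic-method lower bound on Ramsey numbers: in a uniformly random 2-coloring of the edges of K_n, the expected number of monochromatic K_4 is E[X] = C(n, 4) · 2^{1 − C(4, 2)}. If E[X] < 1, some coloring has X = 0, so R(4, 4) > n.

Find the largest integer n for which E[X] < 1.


We need C(n, 4) · 2^{1 − 6} < 1, i.e. C(n, 4) < 2^{6 − 1} = 32.
Check values of n near the boundary:
  n = 4: C(4, 4) = 1; 1 < 32? YES
  n = 5: C(5, 4) = 5; 5 < 32? YES
  n = 6: C(6, 4) = 15; 15 < 32? YES
  n = 7: C(7, 4) = 35; 35 < 32? NO
The largest n with C(n, 4) < 32 is n = 6 (where E[X] = 15/32 ≈ 0.46875). Hence R(4, 4) > 6, i.e. R(4, 4) ≥ 7.

Largest n = 6; hence R(4, 4) > 6.


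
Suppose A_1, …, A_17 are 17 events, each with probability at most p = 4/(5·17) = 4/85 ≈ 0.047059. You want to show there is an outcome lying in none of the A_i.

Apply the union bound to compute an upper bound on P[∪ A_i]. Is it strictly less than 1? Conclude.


Union bound: P[∪_{i=1}^{17} A_i] ≤ Σ_i P[A_i] ≤ 17·p = 17·(4/85) = 4/5.
Numerically: 4/5 ≈ 0.800000.
Is 4/5 < 1? YES.
Since P[∪ A_i] ≤ 4/5 < 1, the complement has P[∩ A_i^c] ≥ 1 − 4/5 = 1/5 > 0, so some outcome avoids every A_i.

17·p = 4/5 ≈ 0.800000; existence CERTIFIED by the union bound.


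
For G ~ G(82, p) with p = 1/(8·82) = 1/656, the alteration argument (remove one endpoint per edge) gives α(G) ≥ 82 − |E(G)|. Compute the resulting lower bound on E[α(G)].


E[|E(G)|] = C(82, 2)·p = 3321 · (1/656) = 81/16.
E[α(G)] ≥ n − E[|E(G)|] = 82 − 81/16 = 1231/16.
Numerically: ≈ 76.938.
(This is only a lower bound; the true E[α(G)] may be larger.)

E[α(G)] ≥ 1231/16 ≈ 76.938.


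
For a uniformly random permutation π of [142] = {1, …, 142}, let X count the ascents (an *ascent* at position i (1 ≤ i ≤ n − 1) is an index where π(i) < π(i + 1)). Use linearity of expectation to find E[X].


Write X = Σ X_I over i = 1, …, 141, with X_I the indicator of one ascent.
There are 141 indicators.
For each fixed i, the pair (π(i), π(i+1)) is a uniformly random ordered pair of distinct values from {1, …, 142}; by symmetry P[π(i) < π(i+1)] = 1/2.
By linearity: E[X] = 141 · (1/2) = (142 − 1) · (1/2) = 141/2 ≈ 70.5000.

E[X] = 141/2 = 70.5000.


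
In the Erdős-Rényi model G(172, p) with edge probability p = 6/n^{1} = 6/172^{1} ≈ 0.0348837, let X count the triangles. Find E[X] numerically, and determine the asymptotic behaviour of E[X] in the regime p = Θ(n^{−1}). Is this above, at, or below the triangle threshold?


Number of potential triangles: C(172, 3) = 833340.
Each occurs with probability p³ ≈ (0.0348837)³ ≈ 4.24490925e-05.
By linearity: E[X] = C(172, 3)·p³ ≈ 833340 · 4.24490925e-05 ≈ 35.374527.
Here α = 1, so p = 6/n is exactly at the triangle threshold p ~ 1/n. Asymptotically E[X] → c³/6 = 6³/6 = 36 ≈ 36.000000, a bounded constant. In this regime the triangle count is asymptotically Poisson(c³/6).

E[X] ≈ 35.374527; in regime p = Θ(1/n^{1}) E[X] stays bounded (at the triangle threshold p ~ 1/n).


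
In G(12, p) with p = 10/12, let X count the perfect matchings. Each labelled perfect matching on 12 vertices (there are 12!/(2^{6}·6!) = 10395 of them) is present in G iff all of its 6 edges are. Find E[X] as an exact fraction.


K_12 has 12!/(2^{6}·6!) = 10395 labelled perfect matchings.
For each such perfect matching H, let X_H = 1 if all 6 edges of H are present in G. Then P[X_H = 1] = p^{6} = (5/6)^{6} = 15625/46656.
Summing the indicators: E[X] = Σ_H E[X_H] = 10395 · p^{6} = 10395 · 15625/46656 = 6015625/1728.
Numerically: E[X] ≈ 3481.

E[X] = 10395 · (5/6)^{6} = 6015625/1728 ≈ 3481.


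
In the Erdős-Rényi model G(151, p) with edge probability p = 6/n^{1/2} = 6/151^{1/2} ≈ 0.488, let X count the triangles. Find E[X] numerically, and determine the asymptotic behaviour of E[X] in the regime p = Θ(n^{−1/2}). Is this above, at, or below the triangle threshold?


Number of potential triangles: C(151, 3) = 562475.
Each occurs with probability p³ ≈ (0.488)³ ≈ 1.16409e-01.
By linearity: E[X] = C(151, 3)·p³ ≈ 562475 · 1.16409e-01 ≈ 65477.419.
Since α = 1/2 < 1, p = c/n^{1/2} ≫ 1/n is above the triangle threshold p ~ 1/n. Asymptotically E[X] ~ (c³/6)·n^{3(1−α)} = (6³/6)·n^{1.5} → ∞; triangles are abundant w.h.p.

E[X] ≈ 65477.419; in regime p = Θ(1/n^{1/2}) E[X] diverges (above the triangle threshold p ~ 1/n).


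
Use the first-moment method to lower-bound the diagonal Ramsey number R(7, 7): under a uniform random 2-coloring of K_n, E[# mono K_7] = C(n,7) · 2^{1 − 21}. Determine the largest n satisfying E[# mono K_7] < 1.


We need C(n, 7) · 2^{1 − 21} < 1, i.e. C(n, 7) < 2^{21 − 1} = 1048576.
Check values of n near the boundary:
  n = 21: C(21, 7) = 116280; 116280 < 1048576? YES
  n = 22: C(22, 7) = 170544; 170544 < 1048576? YES
  n = 23: C(23, 7) = 245157; 245157 < 1048576? YES
  n = 24: C(24, 7) = 346104; 346104 < 1048576? YES
  n = 25: C(25, 7) = 480700; 480700 < 1048576? YES
  n = 26: C(26, 7) = 657800; 657800 < 1048576? YES
  n = 27: C(27, 7) = 888030; 888030 < 1048576? YES
  n = 28: C(28, 7) = 1184040; 1184040 < 1048576? NO
  n = 29: C(29, 7) = 1560780; 1560780 < 1048576? NO
The largest n with C(n, 7) < 1048576 is n = 27 (where E[X] = 444015/524288 ≈ 0.847). Hence R(7, 7) > 27, i.e. R(7, 7) ≥ 28.

Largest n = 27; hence R(7, 7) > 27.
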